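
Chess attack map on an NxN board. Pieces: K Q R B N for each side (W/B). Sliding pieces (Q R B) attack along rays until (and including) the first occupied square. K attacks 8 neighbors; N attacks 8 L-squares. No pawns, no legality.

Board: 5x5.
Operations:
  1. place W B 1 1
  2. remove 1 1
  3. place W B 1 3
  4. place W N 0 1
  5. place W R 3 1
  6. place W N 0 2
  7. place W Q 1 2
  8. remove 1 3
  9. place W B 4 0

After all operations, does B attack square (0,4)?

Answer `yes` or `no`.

Op 1: place WB@(1,1)
Op 2: remove (1,1)
Op 3: place WB@(1,3)
Op 4: place WN@(0,1)
Op 5: place WR@(3,1)
Op 6: place WN@(0,2)
Op 7: place WQ@(1,2)
Op 8: remove (1,3)
Op 9: place WB@(4,0)
Per-piece attacks for B:
B attacks (0,4): no

Answer: no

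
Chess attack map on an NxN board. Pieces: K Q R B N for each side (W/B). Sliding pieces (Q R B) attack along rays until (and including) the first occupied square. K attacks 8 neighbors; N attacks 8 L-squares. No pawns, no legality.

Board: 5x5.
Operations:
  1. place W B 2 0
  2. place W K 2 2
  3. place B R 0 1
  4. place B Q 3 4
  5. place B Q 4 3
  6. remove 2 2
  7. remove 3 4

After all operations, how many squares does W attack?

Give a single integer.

Op 1: place WB@(2,0)
Op 2: place WK@(2,2)
Op 3: place BR@(0,1)
Op 4: place BQ@(3,4)
Op 5: place BQ@(4,3)
Op 6: remove (2,2)
Op 7: remove (3,4)
Per-piece attacks for W:
  WB@(2,0): attacks (3,1) (4,2) (1,1) (0,2)
Union (4 distinct): (0,2) (1,1) (3,1) (4,2)

Answer: 4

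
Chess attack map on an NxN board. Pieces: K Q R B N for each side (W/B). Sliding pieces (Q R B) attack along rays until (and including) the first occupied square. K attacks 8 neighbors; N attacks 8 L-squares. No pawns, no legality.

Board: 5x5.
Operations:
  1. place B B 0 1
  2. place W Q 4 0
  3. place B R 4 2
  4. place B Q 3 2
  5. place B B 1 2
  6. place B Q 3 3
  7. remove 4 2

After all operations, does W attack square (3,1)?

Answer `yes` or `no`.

Op 1: place BB@(0,1)
Op 2: place WQ@(4,0)
Op 3: place BR@(4,2)
Op 4: place BQ@(3,2)
Op 5: place BB@(1,2)
Op 6: place BQ@(3,3)
Op 7: remove (4,2)
Per-piece attacks for W:
  WQ@(4,0): attacks (4,1) (4,2) (4,3) (4,4) (3,0) (2,0) (1,0) (0,0) (3,1) (2,2) (1,3) (0,4)
W attacks (3,1): yes

Answer: yes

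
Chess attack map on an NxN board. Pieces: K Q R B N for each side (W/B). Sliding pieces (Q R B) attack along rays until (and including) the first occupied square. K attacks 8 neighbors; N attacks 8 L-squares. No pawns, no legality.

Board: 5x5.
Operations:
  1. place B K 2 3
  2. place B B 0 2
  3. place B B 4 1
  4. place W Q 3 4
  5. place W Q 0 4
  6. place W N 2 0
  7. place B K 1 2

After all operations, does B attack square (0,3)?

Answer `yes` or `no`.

Answer: yes

Derivation:
Op 1: place BK@(2,3)
Op 2: place BB@(0,2)
Op 3: place BB@(4,1)
Op 4: place WQ@(3,4)
Op 5: place WQ@(0,4)
Op 6: place WN@(2,0)
Op 7: place BK@(1,2)
Per-piece attacks for B:
  BB@(0,2): attacks (1,3) (2,4) (1,1) (2,0) [ray(1,-1) blocked at (2,0)]
  BK@(1,2): attacks (1,3) (1,1) (2,2) (0,2) (2,3) (2,1) (0,3) (0,1)
  BK@(2,3): attacks (2,4) (2,2) (3,3) (1,3) (3,4) (3,2) (1,4) (1,2)
  BB@(4,1): attacks (3,2) (2,3) (3,0) [ray(-1,1) blocked at (2,3)]
B attacks (0,3): yes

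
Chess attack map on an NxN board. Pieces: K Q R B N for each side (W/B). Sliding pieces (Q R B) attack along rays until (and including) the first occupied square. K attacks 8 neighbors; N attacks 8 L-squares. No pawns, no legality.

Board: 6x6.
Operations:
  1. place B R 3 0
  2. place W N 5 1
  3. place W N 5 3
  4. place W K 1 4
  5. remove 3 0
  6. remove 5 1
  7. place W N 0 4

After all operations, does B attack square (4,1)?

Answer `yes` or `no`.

Op 1: place BR@(3,0)
Op 2: place WN@(5,1)
Op 3: place WN@(5,3)
Op 4: place WK@(1,4)
Op 5: remove (3,0)
Op 6: remove (5,1)
Op 7: place WN@(0,4)
Per-piece attacks for B:
B attacks (4,1): no

Answer: no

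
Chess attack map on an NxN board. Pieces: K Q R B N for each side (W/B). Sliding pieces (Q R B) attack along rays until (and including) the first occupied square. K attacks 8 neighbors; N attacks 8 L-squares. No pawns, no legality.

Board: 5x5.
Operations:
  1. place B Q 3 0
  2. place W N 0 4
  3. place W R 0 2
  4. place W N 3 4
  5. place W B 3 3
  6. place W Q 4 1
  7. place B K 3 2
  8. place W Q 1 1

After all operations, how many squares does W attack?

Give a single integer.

Answer: 24

Derivation:
Op 1: place BQ@(3,0)
Op 2: place WN@(0,4)
Op 3: place WR@(0,2)
Op 4: place WN@(3,4)
Op 5: place WB@(3,3)
Op 6: place WQ@(4,1)
Op 7: place BK@(3,2)
Op 8: place WQ@(1,1)
Per-piece attacks for W:
  WR@(0,2): attacks (0,3) (0,4) (0,1) (0,0) (1,2) (2,2) (3,2) [ray(0,1) blocked at (0,4); ray(1,0) blocked at (3,2)]
  WN@(0,4): attacks (1,2) (2,3)
  WQ@(1,1): attacks (1,2) (1,3) (1,4) (1,0) (2,1) (3,1) (4,1) (0,1) (2,2) (3,3) (2,0) (0,2) (0,0) [ray(1,0) blocked at (4,1); ray(1,1) blocked at (3,3); ray(-1,1) blocked at (0,2)]
  WB@(3,3): attacks (4,4) (4,2) (2,4) (2,2) (1,1) [ray(-1,-1) blocked at (1,1)]
  WN@(3,4): attacks (4,2) (2,2) (1,3)
  WQ@(4,1): attacks (4,2) (4,3) (4,4) (4,0) (3,1) (2,1) (1,1) (3,2) (3,0) [ray(-1,0) blocked at (1,1); ray(-1,1) blocked at (3,2); ray(-1,-1) blocked at (3,0)]
Union (24 distinct): (0,0) (0,1) (0,2) (0,3) (0,4) (1,0) (1,1) (1,2) (1,3) (1,4) (2,0) (2,1) (2,2) (2,3) (2,4) (3,0) (3,1) (3,2) (3,3) (4,0) (4,1) (4,2) (4,3) (4,4)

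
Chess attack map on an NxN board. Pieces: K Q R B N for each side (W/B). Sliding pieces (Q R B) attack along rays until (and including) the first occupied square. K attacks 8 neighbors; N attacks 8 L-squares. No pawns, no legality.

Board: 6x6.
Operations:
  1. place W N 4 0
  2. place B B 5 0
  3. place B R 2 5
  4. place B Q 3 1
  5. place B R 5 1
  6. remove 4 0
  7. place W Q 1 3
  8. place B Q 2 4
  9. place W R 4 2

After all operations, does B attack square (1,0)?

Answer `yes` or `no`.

Op 1: place WN@(4,0)
Op 2: place BB@(5,0)
Op 3: place BR@(2,5)
Op 4: place BQ@(3,1)
Op 5: place BR@(5,1)
Op 6: remove (4,0)
Op 7: place WQ@(1,3)
Op 8: place BQ@(2,4)
Op 9: place WR@(4,2)
Per-piece attacks for B:
  BQ@(2,4): attacks (2,5) (2,3) (2,2) (2,1) (2,0) (3,4) (4,4) (5,4) (1,4) (0,4) (3,5) (3,3) (4,2) (1,5) (1,3) [ray(0,1) blocked at (2,5); ray(1,-1) blocked at (4,2); ray(-1,-1) blocked at (1,3)]
  BR@(2,5): attacks (2,4) (3,5) (4,5) (5,5) (1,5) (0,5) [ray(0,-1) blocked at (2,4)]
  BQ@(3,1): attacks (3,2) (3,3) (3,4) (3,5) (3,0) (4,1) (5,1) (2,1) (1,1) (0,1) (4,2) (4,0) (2,2) (1,3) (2,0) [ray(1,0) blocked at (5,1); ray(1,1) blocked at (4,2); ray(-1,1) blocked at (1,3)]
  BB@(5,0): attacks (4,1) (3,2) (2,3) (1,4) (0,5)
  BR@(5,1): attacks (5,2) (5,3) (5,4) (5,5) (5,0) (4,1) (3,1) [ray(0,-1) blocked at (5,0); ray(-1,0) blocked at (3,1)]
B attacks (1,0): no

Answer: no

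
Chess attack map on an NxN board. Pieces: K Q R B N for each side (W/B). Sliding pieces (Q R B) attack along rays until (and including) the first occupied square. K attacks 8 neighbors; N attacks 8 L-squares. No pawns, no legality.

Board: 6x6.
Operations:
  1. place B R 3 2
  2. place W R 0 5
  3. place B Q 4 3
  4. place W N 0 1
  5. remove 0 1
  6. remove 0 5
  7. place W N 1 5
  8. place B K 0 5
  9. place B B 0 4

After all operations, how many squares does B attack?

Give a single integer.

Answer: 24

Derivation:
Op 1: place BR@(3,2)
Op 2: place WR@(0,5)
Op 3: place BQ@(4,3)
Op 4: place WN@(0,1)
Op 5: remove (0,1)
Op 6: remove (0,5)
Op 7: place WN@(1,5)
Op 8: place BK@(0,5)
Op 9: place BB@(0,4)
Per-piece attacks for B:
  BB@(0,4): attacks (1,5) (1,3) (2,2) (3,1) (4,0) [ray(1,1) blocked at (1,5)]
  BK@(0,5): attacks (0,4) (1,5) (1,4)
  BR@(3,2): attacks (3,3) (3,4) (3,5) (3,1) (3,0) (4,2) (5,2) (2,2) (1,2) (0,2)
  BQ@(4,3): attacks (4,4) (4,5) (4,2) (4,1) (4,0) (5,3) (3,3) (2,3) (1,3) (0,3) (5,4) (5,2) (3,4) (2,5) (3,2) [ray(-1,-1) blocked at (3,2)]
Union (24 distinct): (0,2) (0,3) (0,4) (1,2) (1,3) (1,4) (1,5) (2,2) (2,3) (2,5) (3,0) (3,1) (3,2) (3,3) (3,4) (3,5) (4,0) (4,1) (4,2) (4,4) (4,5) (5,2) (5,3) (5,4)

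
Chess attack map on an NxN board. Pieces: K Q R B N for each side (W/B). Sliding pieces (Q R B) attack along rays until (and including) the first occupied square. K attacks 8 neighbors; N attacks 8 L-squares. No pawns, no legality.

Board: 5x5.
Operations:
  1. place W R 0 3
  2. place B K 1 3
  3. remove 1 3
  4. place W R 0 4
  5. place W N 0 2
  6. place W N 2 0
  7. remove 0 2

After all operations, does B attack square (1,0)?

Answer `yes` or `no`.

Answer: no

Derivation:
Op 1: place WR@(0,3)
Op 2: place BK@(1,3)
Op 3: remove (1,3)
Op 4: place WR@(0,4)
Op 5: place WN@(0,2)
Op 6: place WN@(2,0)
Op 7: remove (0,2)
Per-piece attacks for B:
B attacks (1,0): no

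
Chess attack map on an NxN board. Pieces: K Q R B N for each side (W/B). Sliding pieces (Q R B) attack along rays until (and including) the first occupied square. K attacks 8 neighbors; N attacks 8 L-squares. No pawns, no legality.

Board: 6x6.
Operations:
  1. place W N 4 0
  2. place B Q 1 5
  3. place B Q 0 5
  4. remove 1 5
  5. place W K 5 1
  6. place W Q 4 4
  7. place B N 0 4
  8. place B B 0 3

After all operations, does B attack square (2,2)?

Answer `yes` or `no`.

Answer: no

Derivation:
Op 1: place WN@(4,0)
Op 2: place BQ@(1,5)
Op 3: place BQ@(0,5)
Op 4: remove (1,5)
Op 5: place WK@(5,1)
Op 6: place WQ@(4,4)
Op 7: place BN@(0,4)
Op 8: place BB@(0,3)
Per-piece attacks for B:
  BB@(0,3): attacks (1,4) (2,5) (1,2) (2,1) (3,0)
  BN@(0,4): attacks (2,5) (1,2) (2,3)
  BQ@(0,5): attacks (0,4) (1,5) (2,5) (3,5) (4,5) (5,5) (1,4) (2,3) (3,2) (4,1) (5,0) [ray(0,-1) blocked at (0,4)]
B attacks (2,2): no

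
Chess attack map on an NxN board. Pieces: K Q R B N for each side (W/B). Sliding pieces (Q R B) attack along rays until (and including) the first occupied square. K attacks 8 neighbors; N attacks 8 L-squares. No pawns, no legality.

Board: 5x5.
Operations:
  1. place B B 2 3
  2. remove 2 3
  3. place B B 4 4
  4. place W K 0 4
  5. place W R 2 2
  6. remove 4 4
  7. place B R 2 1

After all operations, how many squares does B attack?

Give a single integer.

Op 1: place BB@(2,3)
Op 2: remove (2,3)
Op 3: place BB@(4,4)
Op 4: place WK@(0,4)
Op 5: place WR@(2,2)
Op 6: remove (4,4)
Op 7: place BR@(2,1)
Per-piece attacks for B:
  BR@(2,1): attacks (2,2) (2,0) (3,1) (4,1) (1,1) (0,1) [ray(0,1) blocked at (2,2)]
Union (6 distinct): (0,1) (1,1) (2,0) (2,2) (3,1) (4,1)

Answer: 6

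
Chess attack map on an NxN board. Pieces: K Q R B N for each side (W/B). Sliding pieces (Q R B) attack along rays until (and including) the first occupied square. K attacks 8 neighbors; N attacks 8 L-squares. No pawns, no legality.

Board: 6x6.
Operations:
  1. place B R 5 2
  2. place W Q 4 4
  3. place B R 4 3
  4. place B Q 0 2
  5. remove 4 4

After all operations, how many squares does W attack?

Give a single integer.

Op 1: place BR@(5,2)
Op 2: place WQ@(4,4)
Op 3: place BR@(4,3)
Op 4: place BQ@(0,2)
Op 5: remove (4,4)
Per-piece attacks for W:
Union (0 distinct): (none)

Answer: 0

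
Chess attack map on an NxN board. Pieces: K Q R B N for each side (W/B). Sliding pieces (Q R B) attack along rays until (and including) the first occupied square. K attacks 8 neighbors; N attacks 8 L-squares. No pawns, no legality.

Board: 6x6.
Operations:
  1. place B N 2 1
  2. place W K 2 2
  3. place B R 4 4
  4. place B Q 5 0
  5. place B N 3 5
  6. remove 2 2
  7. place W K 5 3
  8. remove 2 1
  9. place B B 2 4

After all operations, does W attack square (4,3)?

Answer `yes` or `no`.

Op 1: place BN@(2,1)
Op 2: place WK@(2,2)
Op 3: place BR@(4,4)
Op 4: place BQ@(5,0)
Op 5: place BN@(3,5)
Op 6: remove (2,2)
Op 7: place WK@(5,3)
Op 8: remove (2,1)
Op 9: place BB@(2,4)
Per-piece attacks for W:
  WK@(5,3): attacks (5,4) (5,2) (4,3) (4,4) (4,2)
W attacks (4,3): yes

Answer: yes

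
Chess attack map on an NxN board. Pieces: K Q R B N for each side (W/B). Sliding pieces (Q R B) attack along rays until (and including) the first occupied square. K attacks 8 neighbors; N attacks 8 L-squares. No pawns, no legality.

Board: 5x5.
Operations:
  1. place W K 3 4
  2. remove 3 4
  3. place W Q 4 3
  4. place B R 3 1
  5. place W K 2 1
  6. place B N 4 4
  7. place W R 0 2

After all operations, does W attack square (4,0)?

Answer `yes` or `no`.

Answer: yes

Derivation:
Op 1: place WK@(3,4)
Op 2: remove (3,4)
Op 3: place WQ@(4,3)
Op 4: place BR@(3,1)
Op 5: place WK@(2,1)
Op 6: place BN@(4,4)
Op 7: place WR@(0,2)
Per-piece attacks for W:
  WR@(0,2): attacks (0,3) (0,4) (0,1) (0,0) (1,2) (2,2) (3,2) (4,2)
  WK@(2,1): attacks (2,2) (2,0) (3,1) (1,1) (3,2) (3,0) (1,2) (1,0)
  WQ@(4,3): attacks (4,4) (4,2) (4,1) (4,0) (3,3) (2,3) (1,3) (0,3) (3,4) (3,2) (2,1) [ray(0,1) blocked at (4,4); ray(-1,-1) blocked at (2,1)]
W attacks (4,0): yes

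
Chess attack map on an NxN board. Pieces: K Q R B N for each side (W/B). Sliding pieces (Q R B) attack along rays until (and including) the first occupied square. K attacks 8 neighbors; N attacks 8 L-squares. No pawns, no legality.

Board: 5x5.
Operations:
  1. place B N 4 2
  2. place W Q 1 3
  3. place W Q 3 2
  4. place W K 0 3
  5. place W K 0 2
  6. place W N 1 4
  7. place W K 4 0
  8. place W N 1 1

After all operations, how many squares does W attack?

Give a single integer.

Op 1: place BN@(4,2)
Op 2: place WQ@(1,3)
Op 3: place WQ@(3,2)
Op 4: place WK@(0,3)
Op 5: place WK@(0,2)
Op 6: place WN@(1,4)
Op 7: place WK@(4,0)
Op 8: place WN@(1,1)
Per-piece attacks for W:
  WK@(0,2): attacks (0,3) (0,1) (1,2) (1,3) (1,1)
  WK@(0,3): attacks (0,4) (0,2) (1,3) (1,4) (1,2)
  WN@(1,1): attacks (2,3) (3,2) (0,3) (3,0)
  WQ@(1,3): attacks (1,4) (1,2) (1,1) (2,3) (3,3) (4,3) (0,3) (2,4) (2,2) (3,1) (4,0) (0,4) (0,2) [ray(0,1) blocked at (1,4); ray(0,-1) blocked at (1,1); ray(-1,0) blocked at (0,3); ray(1,-1) blocked at (4,0); ray(-1,-1) blocked at (0,2)]
  WN@(1,4): attacks (2,2) (3,3) (0,2)
  WQ@(3,2): attacks (3,3) (3,4) (3,1) (3,0) (4,2) (2,2) (1,2) (0,2) (4,3) (4,1) (2,3) (1,4) (2,1) (1,0) [ray(1,0) blocked at (4,2); ray(-1,0) blocked at (0,2); ray(-1,1) blocked at (1,4)]
  WK@(4,0): attacks (4,1) (3,0) (3,1)
Union (22 distinct): (0,1) (0,2) (0,3) (0,4) (1,0) (1,1) (1,2) (1,3) (1,4) (2,1) (2,2) (2,3) (2,4) (3,0) (3,1) (3,2) (3,3) (3,4) (4,0) (4,1) (4,2) (4,3)

Answer: 22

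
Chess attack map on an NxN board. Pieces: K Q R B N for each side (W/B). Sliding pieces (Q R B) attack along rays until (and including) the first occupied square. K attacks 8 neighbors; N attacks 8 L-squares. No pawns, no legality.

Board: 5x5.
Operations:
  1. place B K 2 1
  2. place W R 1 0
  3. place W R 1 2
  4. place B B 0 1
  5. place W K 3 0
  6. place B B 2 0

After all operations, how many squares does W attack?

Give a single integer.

Op 1: place BK@(2,1)
Op 2: place WR@(1,0)
Op 3: place WR@(1,2)
Op 4: place BB@(0,1)
Op 5: place WK@(3,0)
Op 6: place BB@(2,0)
Per-piece attacks for W:
  WR@(1,0): attacks (1,1) (1,2) (2,0) (0,0) [ray(0,1) blocked at (1,2); ray(1,0) blocked at (2,0)]
  WR@(1,2): attacks (1,3) (1,4) (1,1) (1,0) (2,2) (3,2) (4,2) (0,2) [ray(0,-1) blocked at (1,0)]
  WK@(3,0): attacks (3,1) (4,0) (2,0) (4,1) (2,1)
Union (15 distinct): (0,0) (0,2) (1,0) (1,1) (1,2) (1,3) (1,4) (2,0) (2,1) (2,2) (3,1) (3,2) (4,0) (4,1) (4,2)

Answer: 15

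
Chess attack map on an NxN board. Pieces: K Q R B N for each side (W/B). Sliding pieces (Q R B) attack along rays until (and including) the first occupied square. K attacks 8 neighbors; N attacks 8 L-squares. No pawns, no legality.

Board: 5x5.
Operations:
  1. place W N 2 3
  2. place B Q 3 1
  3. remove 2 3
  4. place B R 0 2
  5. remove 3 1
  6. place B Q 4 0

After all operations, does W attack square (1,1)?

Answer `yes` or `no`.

Op 1: place WN@(2,3)
Op 2: place BQ@(3,1)
Op 3: remove (2,3)
Op 4: place BR@(0,2)
Op 5: remove (3,1)
Op 6: place BQ@(4,0)
Per-piece attacks for W:
W attacks (1,1): no

Answer: no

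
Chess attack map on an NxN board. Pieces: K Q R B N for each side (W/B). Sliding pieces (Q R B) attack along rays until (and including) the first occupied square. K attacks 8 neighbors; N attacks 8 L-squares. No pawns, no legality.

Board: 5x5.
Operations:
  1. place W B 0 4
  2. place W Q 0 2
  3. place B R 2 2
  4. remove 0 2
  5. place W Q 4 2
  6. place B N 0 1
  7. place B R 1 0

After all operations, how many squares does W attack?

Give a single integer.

Answer: 11

Derivation:
Op 1: place WB@(0,4)
Op 2: place WQ@(0,2)
Op 3: place BR@(2,2)
Op 4: remove (0,2)
Op 5: place WQ@(4,2)
Op 6: place BN@(0,1)
Op 7: place BR@(1,0)
Per-piece attacks for W:
  WB@(0,4): attacks (1,3) (2,2) [ray(1,-1) blocked at (2,2)]
  WQ@(4,2): attacks (4,3) (4,4) (4,1) (4,0) (3,2) (2,2) (3,3) (2,4) (3,1) (2,0) [ray(-1,0) blocked at (2,2)]
Union (11 distinct): (1,3) (2,0) (2,2) (2,4) (3,1) (3,2) (3,3) (4,0) (4,1) (4,3) (4,4)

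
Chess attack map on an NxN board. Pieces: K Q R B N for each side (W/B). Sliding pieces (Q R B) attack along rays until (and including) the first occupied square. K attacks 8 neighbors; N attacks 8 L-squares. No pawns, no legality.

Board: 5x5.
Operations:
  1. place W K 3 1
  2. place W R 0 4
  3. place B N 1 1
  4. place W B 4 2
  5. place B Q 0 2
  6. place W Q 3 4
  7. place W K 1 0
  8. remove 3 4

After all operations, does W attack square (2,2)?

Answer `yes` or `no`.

Answer: yes

Derivation:
Op 1: place WK@(3,1)
Op 2: place WR@(0,4)
Op 3: place BN@(1,1)
Op 4: place WB@(4,2)
Op 5: place BQ@(0,2)
Op 6: place WQ@(3,4)
Op 7: place WK@(1,0)
Op 8: remove (3,4)
Per-piece attacks for W:
  WR@(0,4): attacks (0,3) (0,2) (1,4) (2,4) (3,4) (4,4) [ray(0,-1) blocked at (0,2)]
  WK@(1,0): attacks (1,1) (2,0) (0,0) (2,1) (0,1)
  WK@(3,1): attacks (3,2) (3,0) (4,1) (2,1) (4,2) (4,0) (2,2) (2,0)
  WB@(4,2): attacks (3,3) (2,4) (3,1) [ray(-1,-1) blocked at (3,1)]
W attacks (2,2): yes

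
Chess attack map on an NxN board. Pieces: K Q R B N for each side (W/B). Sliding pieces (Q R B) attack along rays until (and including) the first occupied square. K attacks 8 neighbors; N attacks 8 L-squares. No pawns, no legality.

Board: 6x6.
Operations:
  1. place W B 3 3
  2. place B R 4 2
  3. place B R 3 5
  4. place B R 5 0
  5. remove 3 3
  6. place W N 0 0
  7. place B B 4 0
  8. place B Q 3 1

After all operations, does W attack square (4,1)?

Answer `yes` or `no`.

Answer: no

Derivation:
Op 1: place WB@(3,3)
Op 2: place BR@(4,2)
Op 3: place BR@(3,5)
Op 4: place BR@(5,0)
Op 5: remove (3,3)
Op 6: place WN@(0,0)
Op 7: place BB@(4,0)
Op 8: place BQ@(3,1)
Per-piece attacks for W:
  WN@(0,0): attacks (1,2) (2,1)
W attacks (4,1): no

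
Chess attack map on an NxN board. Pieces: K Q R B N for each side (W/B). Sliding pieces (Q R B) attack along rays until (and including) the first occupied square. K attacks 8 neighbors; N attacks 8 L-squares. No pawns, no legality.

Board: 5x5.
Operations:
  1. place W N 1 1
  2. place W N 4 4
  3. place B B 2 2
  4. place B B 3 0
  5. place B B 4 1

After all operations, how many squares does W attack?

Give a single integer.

Op 1: place WN@(1,1)
Op 2: place WN@(4,4)
Op 3: place BB@(2,2)
Op 4: place BB@(3,0)
Op 5: place BB@(4,1)
Per-piece attacks for W:
  WN@(1,1): attacks (2,3) (3,2) (0,3) (3,0)
  WN@(4,4): attacks (3,2) (2,3)
Union (4 distinct): (0,3) (2,3) (3,0) (3,2)

Answer: 4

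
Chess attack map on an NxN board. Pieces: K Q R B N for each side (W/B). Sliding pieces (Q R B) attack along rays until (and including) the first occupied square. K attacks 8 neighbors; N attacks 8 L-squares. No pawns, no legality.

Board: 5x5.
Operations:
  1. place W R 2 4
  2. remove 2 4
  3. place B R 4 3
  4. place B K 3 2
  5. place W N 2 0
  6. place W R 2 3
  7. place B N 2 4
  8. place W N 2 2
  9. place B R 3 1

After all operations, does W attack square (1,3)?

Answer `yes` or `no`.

Op 1: place WR@(2,4)
Op 2: remove (2,4)
Op 3: place BR@(4,3)
Op 4: place BK@(3,2)
Op 5: place WN@(2,0)
Op 6: place WR@(2,3)
Op 7: place BN@(2,4)
Op 8: place WN@(2,2)
Op 9: place BR@(3,1)
Per-piece attacks for W:
  WN@(2,0): attacks (3,2) (4,1) (1,2) (0,1)
  WN@(2,2): attacks (3,4) (4,3) (1,4) (0,3) (3,0) (4,1) (1,0) (0,1)
  WR@(2,3): attacks (2,4) (2,2) (3,3) (4,3) (1,3) (0,3) [ray(0,1) blocked at (2,4); ray(0,-1) blocked at (2,2); ray(1,0) blocked at (4,3)]
W attacks (1,3): yes

Answer: yes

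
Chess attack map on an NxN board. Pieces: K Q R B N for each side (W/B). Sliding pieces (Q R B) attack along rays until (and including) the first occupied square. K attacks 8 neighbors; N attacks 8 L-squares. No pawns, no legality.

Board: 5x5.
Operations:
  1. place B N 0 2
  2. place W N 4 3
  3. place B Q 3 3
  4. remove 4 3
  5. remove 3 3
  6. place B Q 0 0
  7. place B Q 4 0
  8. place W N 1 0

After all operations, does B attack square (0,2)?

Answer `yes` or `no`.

Answer: yes

Derivation:
Op 1: place BN@(0,2)
Op 2: place WN@(4,3)
Op 3: place BQ@(3,3)
Op 4: remove (4,3)
Op 5: remove (3,3)
Op 6: place BQ@(0,0)
Op 7: place BQ@(4,0)
Op 8: place WN@(1,0)
Per-piece attacks for B:
  BQ@(0,0): attacks (0,1) (0,2) (1,0) (1,1) (2,2) (3,3) (4,4) [ray(0,1) blocked at (0,2); ray(1,0) blocked at (1,0)]
  BN@(0,2): attacks (1,4) (2,3) (1,0) (2,1)
  BQ@(4,0): attacks (4,1) (4,2) (4,3) (4,4) (3,0) (2,0) (1,0) (3,1) (2,2) (1,3) (0,4) [ray(-1,0) blocked at (1,0)]
B attacks (0,2): yes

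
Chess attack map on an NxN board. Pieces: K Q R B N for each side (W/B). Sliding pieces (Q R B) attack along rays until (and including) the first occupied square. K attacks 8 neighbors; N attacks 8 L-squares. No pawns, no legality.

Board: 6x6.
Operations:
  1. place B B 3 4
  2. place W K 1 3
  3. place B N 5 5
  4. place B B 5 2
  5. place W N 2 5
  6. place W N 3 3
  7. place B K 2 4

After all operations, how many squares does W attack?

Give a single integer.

Answer: 17

Derivation:
Op 1: place BB@(3,4)
Op 2: place WK@(1,3)
Op 3: place BN@(5,5)
Op 4: place BB@(5,2)
Op 5: place WN@(2,5)
Op 6: place WN@(3,3)
Op 7: place BK@(2,4)
Per-piece attacks for W:
  WK@(1,3): attacks (1,4) (1,2) (2,3) (0,3) (2,4) (2,2) (0,4) (0,2)
  WN@(2,5): attacks (3,3) (4,4) (1,3) (0,4)
  WN@(3,3): attacks (4,5) (5,4) (2,5) (1,4) (4,1) (5,2) (2,1) (1,2)
Union (17 distinct): (0,2) (0,3) (0,4) (1,2) (1,3) (1,4) (2,1) (2,2) (2,3) (2,4) (2,5) (3,3) (4,1) (4,4) (4,5) (5,2) (5,4)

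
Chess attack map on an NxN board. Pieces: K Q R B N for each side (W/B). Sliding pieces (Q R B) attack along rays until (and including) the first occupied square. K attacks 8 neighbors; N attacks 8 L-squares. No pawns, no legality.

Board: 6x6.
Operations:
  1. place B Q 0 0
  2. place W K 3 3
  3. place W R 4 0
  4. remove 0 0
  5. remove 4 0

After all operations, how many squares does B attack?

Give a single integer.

Answer: 0

Derivation:
Op 1: place BQ@(0,0)
Op 2: place WK@(3,3)
Op 3: place WR@(4,0)
Op 4: remove (0,0)
Op 5: remove (4,0)
Per-piece attacks for B:
Union (0 distinct): (none)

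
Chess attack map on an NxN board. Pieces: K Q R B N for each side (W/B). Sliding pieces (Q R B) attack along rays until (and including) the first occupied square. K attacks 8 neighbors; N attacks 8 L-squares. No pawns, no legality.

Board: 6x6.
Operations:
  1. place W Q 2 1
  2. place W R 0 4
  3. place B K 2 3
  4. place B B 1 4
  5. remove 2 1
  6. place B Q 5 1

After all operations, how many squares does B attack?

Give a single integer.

Op 1: place WQ@(2,1)
Op 2: place WR@(0,4)
Op 3: place BK@(2,3)
Op 4: place BB@(1,4)
Op 5: remove (2,1)
Op 6: place BQ@(5,1)
Per-piece attacks for B:
  BB@(1,4): attacks (2,5) (2,3) (0,5) (0,3) [ray(1,-1) blocked at (2,3)]
  BK@(2,3): attacks (2,4) (2,2) (3,3) (1,3) (3,4) (3,2) (1,4) (1,2)
  BQ@(5,1): attacks (5,2) (5,3) (5,4) (5,5) (5,0) (4,1) (3,1) (2,1) (1,1) (0,1) (4,2) (3,3) (2,4) (1,5) (4,0)
Union (25 distinct): (0,1) (0,3) (0,5) (1,1) (1,2) (1,3) (1,4) (1,5) (2,1) (2,2) (2,3) (2,4) (2,5) (3,1) (3,2) (3,3) (3,4) (4,0) (4,1) (4,2) (5,0) (5,2) (5,3) (5,4) (5,5)

Answer: 25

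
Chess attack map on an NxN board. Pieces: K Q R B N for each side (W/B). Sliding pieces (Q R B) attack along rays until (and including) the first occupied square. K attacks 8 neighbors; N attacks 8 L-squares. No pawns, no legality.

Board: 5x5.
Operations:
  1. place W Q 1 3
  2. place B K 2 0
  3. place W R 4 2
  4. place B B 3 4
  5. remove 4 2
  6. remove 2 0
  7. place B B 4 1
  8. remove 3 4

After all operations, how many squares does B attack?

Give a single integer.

Answer: 4

Derivation:
Op 1: place WQ@(1,3)
Op 2: place BK@(2,0)
Op 3: place WR@(4,2)
Op 4: place BB@(3,4)
Op 5: remove (4,2)
Op 6: remove (2,0)
Op 7: place BB@(4,1)
Op 8: remove (3,4)
Per-piece attacks for B:
  BB@(4,1): attacks (3,2) (2,3) (1,4) (3,0)
Union (4 distinct): (1,4) (2,3) (3,0) (3,2)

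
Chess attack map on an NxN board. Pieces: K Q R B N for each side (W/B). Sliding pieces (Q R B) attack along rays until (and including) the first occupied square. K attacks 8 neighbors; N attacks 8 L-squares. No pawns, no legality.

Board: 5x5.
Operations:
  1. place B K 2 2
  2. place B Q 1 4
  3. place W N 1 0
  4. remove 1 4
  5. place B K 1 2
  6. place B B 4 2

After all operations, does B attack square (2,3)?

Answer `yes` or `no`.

Op 1: place BK@(2,2)
Op 2: place BQ@(1,4)
Op 3: place WN@(1,0)
Op 4: remove (1,4)
Op 5: place BK@(1,2)
Op 6: place BB@(4,2)
Per-piece attacks for B:
  BK@(1,2): attacks (1,3) (1,1) (2,2) (0,2) (2,3) (2,1) (0,3) (0,1)
  BK@(2,2): attacks (2,3) (2,1) (3,2) (1,2) (3,3) (3,1) (1,3) (1,1)
  BB@(4,2): attacks (3,3) (2,4) (3,1) (2,0)
B attacks (2,3): yes

Answer: yes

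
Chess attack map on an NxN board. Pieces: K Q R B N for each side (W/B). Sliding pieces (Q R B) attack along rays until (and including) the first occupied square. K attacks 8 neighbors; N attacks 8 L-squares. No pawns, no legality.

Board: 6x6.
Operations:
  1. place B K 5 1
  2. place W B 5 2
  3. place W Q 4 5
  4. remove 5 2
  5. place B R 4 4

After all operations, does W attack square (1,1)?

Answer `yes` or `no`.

Answer: no

Derivation:
Op 1: place BK@(5,1)
Op 2: place WB@(5,2)
Op 3: place WQ@(4,5)
Op 4: remove (5,2)
Op 5: place BR@(4,4)
Per-piece attacks for W:
  WQ@(4,5): attacks (4,4) (5,5) (3,5) (2,5) (1,5) (0,5) (5,4) (3,4) (2,3) (1,2) (0,1) [ray(0,-1) blocked at (4,4)]
W attacks (1,1): no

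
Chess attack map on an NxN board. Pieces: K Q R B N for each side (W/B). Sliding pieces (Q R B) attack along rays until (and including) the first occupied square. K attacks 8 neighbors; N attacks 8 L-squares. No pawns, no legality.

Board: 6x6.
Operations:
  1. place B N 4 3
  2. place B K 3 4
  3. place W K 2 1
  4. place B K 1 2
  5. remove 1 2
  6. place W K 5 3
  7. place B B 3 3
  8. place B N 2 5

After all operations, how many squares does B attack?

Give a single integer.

Op 1: place BN@(4,3)
Op 2: place BK@(3,4)
Op 3: place WK@(2,1)
Op 4: place BK@(1,2)
Op 5: remove (1,2)
Op 6: place WK@(5,3)
Op 7: place BB@(3,3)
Op 8: place BN@(2,5)
Per-piece attacks for B:
  BN@(2,5): attacks (3,3) (4,4) (1,3) (0,4)
  BB@(3,3): attacks (4,4) (5,5) (4,2) (5,1) (2,4) (1,5) (2,2) (1,1) (0,0)
  BK@(3,4): attacks (3,5) (3,3) (4,4) (2,4) (4,5) (4,3) (2,5) (2,3)
  BN@(4,3): attacks (5,5) (3,5) (2,4) (5,1) (3,1) (2,2)
Union (18 distinct): (0,0) (0,4) (1,1) (1,3) (1,5) (2,2) (2,3) (2,4) (2,5) (3,1) (3,3) (3,5) (4,2) (4,3) (4,4) (4,5) (5,1) (5,5)

Answer: 18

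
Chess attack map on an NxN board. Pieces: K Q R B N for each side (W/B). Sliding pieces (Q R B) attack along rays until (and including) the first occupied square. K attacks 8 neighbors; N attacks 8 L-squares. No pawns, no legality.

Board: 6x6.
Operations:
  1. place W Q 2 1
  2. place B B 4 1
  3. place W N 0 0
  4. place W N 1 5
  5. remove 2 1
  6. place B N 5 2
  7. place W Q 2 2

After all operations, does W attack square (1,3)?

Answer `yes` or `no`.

Op 1: place WQ@(2,1)
Op 2: place BB@(4,1)
Op 3: place WN@(0,0)
Op 4: place WN@(1,5)
Op 5: remove (2,1)
Op 6: place BN@(5,2)
Op 7: place WQ@(2,2)
Per-piece attacks for W:
  WN@(0,0): attacks (1,2) (2,1)
  WN@(1,5): attacks (2,3) (3,4) (0,3)
  WQ@(2,2): attacks (2,3) (2,4) (2,5) (2,1) (2,0) (3,2) (4,2) (5,2) (1,2) (0,2) (3,3) (4,4) (5,5) (3,1) (4,0) (1,3) (0,4) (1,1) (0,0) [ray(1,0) blocked at (5,2); ray(-1,-1) blocked at (0,0)]
W attacks (1,3): yes

Answer: yes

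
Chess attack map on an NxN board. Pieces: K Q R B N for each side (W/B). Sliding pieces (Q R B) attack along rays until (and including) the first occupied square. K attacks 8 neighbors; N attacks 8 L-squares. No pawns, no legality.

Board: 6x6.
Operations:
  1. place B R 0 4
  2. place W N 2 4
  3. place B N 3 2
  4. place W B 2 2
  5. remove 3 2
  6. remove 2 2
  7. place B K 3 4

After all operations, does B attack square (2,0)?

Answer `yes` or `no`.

Answer: no

Derivation:
Op 1: place BR@(0,4)
Op 2: place WN@(2,4)
Op 3: place BN@(3,2)
Op 4: place WB@(2,2)
Op 5: remove (3,2)
Op 6: remove (2,2)
Op 7: place BK@(3,4)
Per-piece attacks for B:
  BR@(0,4): attacks (0,5) (0,3) (0,2) (0,1) (0,0) (1,4) (2,4) [ray(1,0) blocked at (2,4)]
  BK@(3,4): attacks (3,5) (3,3) (4,4) (2,4) (4,5) (4,3) (2,5) (2,3)
B attacks (2,0): no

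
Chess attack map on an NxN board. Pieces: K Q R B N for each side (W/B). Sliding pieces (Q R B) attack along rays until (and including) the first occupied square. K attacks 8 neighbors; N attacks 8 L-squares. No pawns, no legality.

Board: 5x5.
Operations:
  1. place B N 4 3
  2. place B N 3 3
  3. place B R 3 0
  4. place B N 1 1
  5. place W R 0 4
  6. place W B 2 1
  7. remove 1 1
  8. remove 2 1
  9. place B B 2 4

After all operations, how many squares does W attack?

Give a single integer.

Answer: 6

Derivation:
Op 1: place BN@(4,3)
Op 2: place BN@(3,3)
Op 3: place BR@(3,0)
Op 4: place BN@(1,1)
Op 5: place WR@(0,4)
Op 6: place WB@(2,1)
Op 7: remove (1,1)
Op 8: remove (2,1)
Op 9: place BB@(2,4)
Per-piece attacks for W:
  WR@(0,4): attacks (0,3) (0,2) (0,1) (0,0) (1,4) (2,4) [ray(1,0) blocked at (2,4)]
Union (6 distinct): (0,0) (0,1) (0,2) (0,3) (1,4) (2,4)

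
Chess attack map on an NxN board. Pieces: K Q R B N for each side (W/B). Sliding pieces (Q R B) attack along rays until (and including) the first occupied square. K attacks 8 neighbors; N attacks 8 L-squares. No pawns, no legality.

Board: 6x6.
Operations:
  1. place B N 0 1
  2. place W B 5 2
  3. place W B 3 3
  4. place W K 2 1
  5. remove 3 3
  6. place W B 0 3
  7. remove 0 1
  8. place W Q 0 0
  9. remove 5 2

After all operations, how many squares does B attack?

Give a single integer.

Op 1: place BN@(0,1)
Op 2: place WB@(5,2)
Op 3: place WB@(3,3)
Op 4: place WK@(2,1)
Op 5: remove (3,3)
Op 6: place WB@(0,3)
Op 7: remove (0,1)
Op 8: place WQ@(0,0)
Op 9: remove (5,2)
Per-piece attacks for B:
Union (0 distinct): (none)

Answer: 0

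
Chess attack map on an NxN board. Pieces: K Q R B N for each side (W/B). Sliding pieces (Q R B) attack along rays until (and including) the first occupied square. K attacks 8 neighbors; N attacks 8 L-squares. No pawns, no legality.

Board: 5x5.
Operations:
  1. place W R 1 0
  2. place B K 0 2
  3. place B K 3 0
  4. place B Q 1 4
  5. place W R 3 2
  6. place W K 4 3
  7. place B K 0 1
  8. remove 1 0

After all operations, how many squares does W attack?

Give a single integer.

Answer: 10

Derivation:
Op 1: place WR@(1,0)
Op 2: place BK@(0,2)
Op 3: place BK@(3,0)
Op 4: place BQ@(1,4)
Op 5: place WR@(3,2)
Op 6: place WK@(4,3)
Op 7: place BK@(0,1)
Op 8: remove (1,0)
Per-piece attacks for W:
  WR@(3,2): attacks (3,3) (3,4) (3,1) (3,0) (4,2) (2,2) (1,2) (0,2) [ray(0,-1) blocked at (3,0); ray(-1,0) blocked at (0,2)]
  WK@(4,3): attacks (4,4) (4,2) (3,3) (3,4) (3,2)
Union (10 distinct): (0,2) (1,2) (2,2) (3,0) (3,1) (3,2) (3,3) (3,4) (4,2) (4,4)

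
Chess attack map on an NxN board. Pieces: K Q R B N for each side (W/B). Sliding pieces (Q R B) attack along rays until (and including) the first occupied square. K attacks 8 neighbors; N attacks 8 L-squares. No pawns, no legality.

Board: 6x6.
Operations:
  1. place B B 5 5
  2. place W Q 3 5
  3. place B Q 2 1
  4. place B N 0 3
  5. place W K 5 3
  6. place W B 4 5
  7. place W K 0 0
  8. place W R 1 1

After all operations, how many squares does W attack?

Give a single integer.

Op 1: place BB@(5,5)
Op 2: place WQ@(3,5)
Op 3: place BQ@(2,1)
Op 4: place BN@(0,3)
Op 5: place WK@(5,3)
Op 6: place WB@(4,5)
Op 7: place WK@(0,0)
Op 8: place WR@(1,1)
Per-piece attacks for W:
  WK@(0,0): attacks (0,1) (1,0) (1,1)
  WR@(1,1): attacks (1,2) (1,3) (1,4) (1,5) (1,0) (2,1) (0,1) [ray(1,0) blocked at (2,1)]
  WQ@(3,5): attacks (3,4) (3,3) (3,2) (3,1) (3,0) (4,5) (2,5) (1,5) (0,5) (4,4) (5,3) (2,4) (1,3) (0,2) [ray(1,0) blocked at (4,5); ray(1,-1) blocked at (5,3)]
  WB@(4,5): attacks (5,4) (3,4) (2,3) (1,2) (0,1)
  WK@(5,3): attacks (5,4) (5,2) (4,3) (4,4) (4,2)
Union (25 distinct): (0,1) (0,2) (0,5) (1,0) (1,1) (1,2) (1,3) (1,4) (1,5) (2,1) (2,3) (2,4) (2,5) (3,0) (3,1) (3,2) (3,3) (3,4) (4,2) (4,3) (4,4) (4,5) (5,2) (5,3) (5,4)

Answer: 25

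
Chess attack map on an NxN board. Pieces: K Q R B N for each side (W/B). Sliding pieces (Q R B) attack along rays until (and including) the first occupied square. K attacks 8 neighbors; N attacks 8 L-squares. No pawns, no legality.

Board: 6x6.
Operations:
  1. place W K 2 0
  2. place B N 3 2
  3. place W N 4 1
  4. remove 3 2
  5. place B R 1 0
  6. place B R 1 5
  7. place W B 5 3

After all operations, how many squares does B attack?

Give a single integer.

Answer: 13

Derivation:
Op 1: place WK@(2,0)
Op 2: place BN@(3,2)
Op 3: place WN@(4,1)
Op 4: remove (3,2)
Op 5: place BR@(1,0)
Op 6: place BR@(1,5)
Op 7: place WB@(5,3)
Per-piece attacks for B:
  BR@(1,0): attacks (1,1) (1,2) (1,3) (1,4) (1,5) (2,0) (0,0) [ray(0,1) blocked at (1,5); ray(1,0) blocked at (2,0)]
  BR@(1,5): attacks (1,4) (1,3) (1,2) (1,1) (1,0) (2,5) (3,5) (4,5) (5,5) (0,5) [ray(0,-1) blocked at (1,0)]
Union (13 distinct): (0,0) (0,5) (1,0) (1,1) (1,2) (1,3) (1,4) (1,5) (2,0) (2,5) (3,5) (4,5) (5,5)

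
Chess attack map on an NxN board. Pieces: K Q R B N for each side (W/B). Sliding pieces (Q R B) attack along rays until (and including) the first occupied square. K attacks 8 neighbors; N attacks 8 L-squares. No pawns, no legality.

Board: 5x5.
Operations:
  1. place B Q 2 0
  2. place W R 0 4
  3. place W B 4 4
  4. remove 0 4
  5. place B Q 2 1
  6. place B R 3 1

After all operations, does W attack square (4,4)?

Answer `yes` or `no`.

Op 1: place BQ@(2,0)
Op 2: place WR@(0,4)
Op 3: place WB@(4,4)
Op 4: remove (0,4)
Op 5: place BQ@(2,1)
Op 6: place BR@(3,1)
Per-piece attacks for W:
  WB@(4,4): attacks (3,3) (2,2) (1,1) (0,0)
W attacks (4,4): no

Answer: no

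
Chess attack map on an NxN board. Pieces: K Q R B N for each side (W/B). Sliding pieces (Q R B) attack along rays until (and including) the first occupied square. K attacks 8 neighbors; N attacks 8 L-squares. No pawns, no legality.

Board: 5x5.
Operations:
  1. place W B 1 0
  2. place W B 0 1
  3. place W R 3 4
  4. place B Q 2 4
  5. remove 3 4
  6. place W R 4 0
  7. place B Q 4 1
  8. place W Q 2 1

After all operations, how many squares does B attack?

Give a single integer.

Op 1: place WB@(1,0)
Op 2: place WB@(0,1)
Op 3: place WR@(3,4)
Op 4: place BQ@(2,4)
Op 5: remove (3,4)
Op 6: place WR@(4,0)
Op 7: place BQ@(4,1)
Op 8: place WQ@(2,1)
Per-piece attacks for B:
  BQ@(2,4): attacks (2,3) (2,2) (2,1) (3,4) (4,4) (1,4) (0,4) (3,3) (4,2) (1,3) (0,2) [ray(0,-1) blocked at (2,1)]
  BQ@(4,1): attacks (4,2) (4,3) (4,4) (4,0) (3,1) (2,1) (3,2) (2,3) (1,4) (3,0) [ray(0,-1) blocked at (4,0); ray(-1,0) blocked at (2,1)]
Union (16 distinct): (0,2) (0,4) (1,3) (1,4) (2,1) (2,2) (2,3) (3,0) (3,1) (3,2) (3,3) (3,4) (4,0) (4,2) (4,3) (4,4)

Answer: 16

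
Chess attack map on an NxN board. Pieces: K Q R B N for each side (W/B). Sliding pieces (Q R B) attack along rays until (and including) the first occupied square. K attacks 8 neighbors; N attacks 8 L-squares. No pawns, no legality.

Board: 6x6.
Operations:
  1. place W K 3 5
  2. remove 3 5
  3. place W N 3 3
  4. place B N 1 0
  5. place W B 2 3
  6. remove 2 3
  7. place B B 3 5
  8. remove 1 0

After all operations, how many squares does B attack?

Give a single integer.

Answer: 5

Derivation:
Op 1: place WK@(3,5)
Op 2: remove (3,5)
Op 3: place WN@(3,3)
Op 4: place BN@(1,0)
Op 5: place WB@(2,3)
Op 6: remove (2,3)
Op 7: place BB@(3,5)
Op 8: remove (1,0)
Per-piece attacks for B:
  BB@(3,5): attacks (4,4) (5,3) (2,4) (1,3) (0,2)
Union (5 distinct): (0,2) (1,3) (2,4) (4,4) (5,3)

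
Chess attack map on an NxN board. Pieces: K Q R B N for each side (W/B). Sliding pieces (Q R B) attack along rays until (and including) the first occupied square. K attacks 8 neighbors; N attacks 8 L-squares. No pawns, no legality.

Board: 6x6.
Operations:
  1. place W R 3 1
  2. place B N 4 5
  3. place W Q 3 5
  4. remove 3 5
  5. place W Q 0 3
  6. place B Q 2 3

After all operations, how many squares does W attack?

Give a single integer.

Op 1: place WR@(3,1)
Op 2: place BN@(4,5)
Op 3: place WQ@(3,5)
Op 4: remove (3,5)
Op 5: place WQ@(0,3)
Op 6: place BQ@(2,3)
Per-piece attacks for W:
  WQ@(0,3): attacks (0,4) (0,5) (0,2) (0,1) (0,0) (1,3) (2,3) (1,4) (2,5) (1,2) (2,1) (3,0) [ray(1,0) blocked at (2,3)]
  WR@(3,1): attacks (3,2) (3,3) (3,4) (3,5) (3,0) (4,1) (5,1) (2,1) (1,1) (0,1)
Union (19 distinct): (0,0) (0,1) (0,2) (0,4) (0,5) (1,1) (1,2) (1,3) (1,4) (2,1) (2,3) (2,5) (3,0) (3,2) (3,3) (3,4) (3,5) (4,1) (5,1)

Answer: 19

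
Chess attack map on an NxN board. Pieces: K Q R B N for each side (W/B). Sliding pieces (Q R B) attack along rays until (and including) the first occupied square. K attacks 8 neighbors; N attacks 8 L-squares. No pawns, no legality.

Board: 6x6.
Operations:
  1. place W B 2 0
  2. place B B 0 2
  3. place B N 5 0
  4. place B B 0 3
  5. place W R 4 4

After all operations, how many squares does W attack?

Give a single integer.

Answer: 14

Derivation:
Op 1: place WB@(2,0)
Op 2: place BB@(0,2)
Op 3: place BN@(5,0)
Op 4: place BB@(0,3)
Op 5: place WR@(4,4)
Per-piece attacks for W:
  WB@(2,0): attacks (3,1) (4,2) (5,3) (1,1) (0,2) [ray(-1,1) blocked at (0,2)]
  WR@(4,4): attacks (4,5) (4,3) (4,2) (4,1) (4,0) (5,4) (3,4) (2,4) (1,4) (0,4)
Union (14 distinct): (0,2) (0,4) (1,1) (1,4) (2,4) (3,1) (3,4) (4,0) (4,1) (4,2) (4,3) (4,5) (5,3) (5,4)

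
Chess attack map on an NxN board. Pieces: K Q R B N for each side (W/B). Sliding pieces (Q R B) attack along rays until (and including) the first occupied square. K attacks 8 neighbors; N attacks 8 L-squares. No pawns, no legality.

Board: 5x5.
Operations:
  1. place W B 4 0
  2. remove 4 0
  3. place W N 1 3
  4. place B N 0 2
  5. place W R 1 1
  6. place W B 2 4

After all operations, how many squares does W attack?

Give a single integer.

Answer: 11

Derivation:
Op 1: place WB@(4,0)
Op 2: remove (4,0)
Op 3: place WN@(1,3)
Op 4: place BN@(0,2)
Op 5: place WR@(1,1)
Op 6: place WB@(2,4)
Per-piece attacks for W:
  WR@(1,1): attacks (1,2) (1,3) (1,0) (2,1) (3,1) (4,1) (0,1) [ray(0,1) blocked at (1,3)]
  WN@(1,3): attacks (3,4) (2,1) (3,2) (0,1)
  WB@(2,4): attacks (3,3) (4,2) (1,3) [ray(-1,-1) blocked at (1,3)]
Union (11 distinct): (0,1) (1,0) (1,2) (1,3) (2,1) (3,1) (3,2) (3,3) (3,4) (4,1) (4,2)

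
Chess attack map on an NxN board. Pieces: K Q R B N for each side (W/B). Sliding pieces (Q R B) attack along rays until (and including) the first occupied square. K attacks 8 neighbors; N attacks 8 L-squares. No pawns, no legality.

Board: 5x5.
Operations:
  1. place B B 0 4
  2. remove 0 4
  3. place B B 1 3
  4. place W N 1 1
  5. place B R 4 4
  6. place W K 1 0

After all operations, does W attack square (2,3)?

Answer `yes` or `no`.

Op 1: place BB@(0,4)
Op 2: remove (0,4)
Op 3: place BB@(1,3)
Op 4: place WN@(1,1)
Op 5: place BR@(4,4)
Op 6: place WK@(1,0)
Per-piece attacks for W:
  WK@(1,0): attacks (1,1) (2,0) (0,0) (2,1) (0,1)
  WN@(1,1): attacks (2,3) (3,2) (0,3) (3,0)
W attacks (2,3): yes

Answer: yes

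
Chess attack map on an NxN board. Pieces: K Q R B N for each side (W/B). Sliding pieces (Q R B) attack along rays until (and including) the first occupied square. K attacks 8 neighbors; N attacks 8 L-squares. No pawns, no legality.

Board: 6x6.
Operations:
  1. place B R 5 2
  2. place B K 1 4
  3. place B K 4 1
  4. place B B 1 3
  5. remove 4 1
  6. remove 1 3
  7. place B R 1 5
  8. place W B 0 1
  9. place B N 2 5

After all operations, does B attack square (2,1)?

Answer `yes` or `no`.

Op 1: place BR@(5,2)
Op 2: place BK@(1,4)
Op 3: place BK@(4,1)
Op 4: place BB@(1,3)
Op 5: remove (4,1)
Op 6: remove (1,3)
Op 7: place BR@(1,5)
Op 8: place WB@(0,1)
Op 9: place BN@(2,5)
Per-piece attacks for B:
  BK@(1,4): attacks (1,5) (1,3) (2,4) (0,4) (2,5) (2,3) (0,5) (0,3)
  BR@(1,5): attacks (1,4) (2,5) (0,5) [ray(0,-1) blocked at (1,4); ray(1,0) blocked at (2,5)]
  BN@(2,5): attacks (3,3) (4,4) (1,3) (0,4)
  BR@(5,2): attacks (5,3) (5,4) (5,5) (5,1) (5,0) (4,2) (3,2) (2,2) (1,2) (0,2)
B attacks (2,1): no

Answer: no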